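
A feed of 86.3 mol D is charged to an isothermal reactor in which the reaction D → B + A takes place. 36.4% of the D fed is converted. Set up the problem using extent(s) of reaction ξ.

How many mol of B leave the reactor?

31.4 mol

D reacted = 0.364 × 86.3 = 31.41 mol; ν_D = −1, so ξ = 31.41/1 = 31.41 mol.
Outlet amounts (n = n₀ + ν ξ):
  D: 86.3 − 1(31.41) = 54.89
  B: 0 + 1(31.41) = 31.41
  A: 0 + 1(31.41) = 31.41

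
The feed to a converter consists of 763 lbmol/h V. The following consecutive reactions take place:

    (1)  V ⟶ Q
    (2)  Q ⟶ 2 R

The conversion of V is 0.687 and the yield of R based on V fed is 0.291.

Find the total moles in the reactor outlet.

Conversion of V: V consumed = 1ξ₁ = 0.687 × 763 → ξ₁ = 524.2 lbmol/h.
Yield of R: 2ξ₂ / 763 = 0.291 → ξ₂ = 111 lbmol/h.
Outlet amounts (n = n₀ + Σ ν·ξ):
  V: 763 − 1(524.2) = 238.8
  Q: 0 + 1(524.2) − 1(111) = 413.2
  R: 0 + 2(111) = 222
Total out = 238.8 + 413.2 + 222 = 874 lbmol/h.

874 lbmol/h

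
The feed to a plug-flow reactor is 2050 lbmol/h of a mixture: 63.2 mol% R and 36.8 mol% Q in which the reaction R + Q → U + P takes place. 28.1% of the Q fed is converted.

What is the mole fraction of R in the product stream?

Q reacted = 0.281 × 754.4 = 212 lbmol/h; ν_Q = −1, so ξ = 212/1 = 212 lbmol/h.
Outlet amounts (n = n₀ + ν ξ):
  R: 1296 − 1(212) = 1084
  Q: 754.4 − 1(212) = 542.4
  U: 0 + 1(212) = 212
  P: 0 + 1(212) = 212
Total out = 2050 lbmol/h; y_R = 1084 / 2050 = 0.5286.

0.529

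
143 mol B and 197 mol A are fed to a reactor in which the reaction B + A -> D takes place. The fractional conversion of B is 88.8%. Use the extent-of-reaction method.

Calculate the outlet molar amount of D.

B reacted = 0.888 × 143 = 127 mol; ν_B = −1, so ξ = 127/1 = 127 mol.
Outlet amounts (n = n₀ + ν ξ):
  B: 143 − 1(127) = 16.02
  A: 197 − 1(127) = 70.02
  D: 0 + 1(127) = 127

127 mol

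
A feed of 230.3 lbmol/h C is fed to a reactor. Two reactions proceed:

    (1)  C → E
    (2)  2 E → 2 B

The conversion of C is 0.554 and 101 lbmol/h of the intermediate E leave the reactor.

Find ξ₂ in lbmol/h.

Conversion of C: C consumed = 1ξ₁ = 0.554 × 230.3 → ξ₁ = 127.6 lbmol/h.
E balance: n_E = 0 + 1ξ₁ − 2ξ₂ = 101 → ξ₂ = (1·127.6 − 101)/2 = 13.29 lbmol/h.
Outlet amounts (n = n₀ + Σ ν·ξ):
  C: 230.3 − 1(127.6) = 102.7
  E: 0 + 1(127.6) − 2(13.29) = 101
  B: 0 + 2(13.29) = 26.59

ξ₂ = 13.3 lbmol/h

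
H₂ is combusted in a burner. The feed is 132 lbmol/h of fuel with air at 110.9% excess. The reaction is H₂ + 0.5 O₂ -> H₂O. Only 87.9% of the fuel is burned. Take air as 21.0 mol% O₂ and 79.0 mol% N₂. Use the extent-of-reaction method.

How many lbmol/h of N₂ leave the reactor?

524 lbmol/h

Stoichiometric O₂ = 0.5 × 132 = 66 lbmol/h; O₂ fed = 66 × 2.109 = 139.2 lbmol/h.
N₂ fed = 139.2 × 79/21 = 523.6 lbmol/h.
Fuel reacted = 0.879 × 132 → ξ = 116 lbmol/h.
Outlet (n = n₀ + ν ξ):
  H₂: 132 − 1(116) = 15.97
  O₂: 139.2 − 0.5(116) = 81.18
  N₂: 523.6 (inert)
  H₂O: 0 + 1(116) = 116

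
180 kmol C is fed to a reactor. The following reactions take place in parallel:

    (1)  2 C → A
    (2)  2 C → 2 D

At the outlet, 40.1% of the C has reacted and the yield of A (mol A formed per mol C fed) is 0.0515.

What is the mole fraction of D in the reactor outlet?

Yield of A: 1ξ₁ / 180 = 0.0515 → ξ₁ = 9.27 kmol.
Conversion of C: 2ξ₁ + 2ξ₂ = 0.401 × 180 = 72.18 → ξ₂ = 26.82 kmol.
Outlet amounts (n = n₀ + Σ ν·ξ):
  C: 180 − 2(9.27) − 2(26.82) = 107.8
  A: 0 + 1(9.27) = 9.27
  D: 0 + 2(26.82) = 53.64
Total out = 170.7 kmol; y_D = 53.64 / 170.7 = 0.3142.

0.314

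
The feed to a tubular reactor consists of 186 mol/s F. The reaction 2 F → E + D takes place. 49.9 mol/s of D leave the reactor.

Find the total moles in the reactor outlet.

186 mol/s

For D: n = n₀ + 1ξ → 49.9 = 0 + 1ξ, giving ξ = 49.9 mol/s.
Outlet amounts (n = n₀ + ν ξ):
  F: 186 − 2(49.9) = 86.2
  E: 0 + 1(49.9) = 49.9
  D: 0 + 1(49.9) = 49.9
Total out = 86.2 + 49.9 + 49.9 = 186 mol/s.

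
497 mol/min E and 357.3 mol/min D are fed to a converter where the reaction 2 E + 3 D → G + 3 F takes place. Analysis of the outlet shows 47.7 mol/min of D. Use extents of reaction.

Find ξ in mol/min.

For D: n = n₀ − 3ξ → 47.7 = 357.3 − 3ξ, giving ξ = 103.2 mol/min.
Outlet amounts (n = n₀ + ν ξ):
  E: 497 − 2(103.2) = 290.6
  D: 357.3 − 3(103.2) = 47.7
  G: 0 + 1(103.2) = 103.2
  F: 0 + 3(103.2) = 309.6

ξ = 103 mol/min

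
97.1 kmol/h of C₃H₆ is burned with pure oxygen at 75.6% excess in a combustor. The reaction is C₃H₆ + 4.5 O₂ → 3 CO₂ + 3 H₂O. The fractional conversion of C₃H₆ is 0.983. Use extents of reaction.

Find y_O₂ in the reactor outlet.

Stoichiometric O₂ = 4.5 × 97.1 = 436.9 kmol/h; O₂ fed = 436.9 × 1.756 = 767.3 kmol/h.
Fuel reacted = 0.983 × 97.1 → ξ = 95.45 kmol/h.
Outlet (n = n₀ + ν ξ):
  C₃H₆: 97.1 − 1(95.45) = 1.651
  O₂: 767.3 − 4.5(95.45) = 337.8
  CO₂: 0 + 3(95.45) = 286.3
  H₂O: 0 + 3(95.45) = 286.3
Total out = 912.1 kmol/h; y_O₂ = 337.8 / 912.1 = 0.3703.

0.37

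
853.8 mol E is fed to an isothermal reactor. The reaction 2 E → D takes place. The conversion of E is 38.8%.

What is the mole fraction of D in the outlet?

E reacted = 0.388 × 853.8 = 331.3 mol; ν_E = −2, so ξ = 331.3/2 = 165.6 mol.
Outlet amounts (n = n₀ + ν ξ):
  E: 853.8 − 2(165.6) = 522.5
  D: 0 + 1(165.6) = 165.6
Total out = 688.2 mol; y_D = 165.6 / 688.2 = 0.2407.

0.241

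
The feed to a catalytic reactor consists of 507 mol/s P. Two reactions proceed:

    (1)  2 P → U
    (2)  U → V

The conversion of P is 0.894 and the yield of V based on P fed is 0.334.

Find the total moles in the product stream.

Conversion of P: P consumed = 2ξ₁ = 0.894 × 507 → ξ₁ = 226.6 mol/s.
Yield of V: 1ξ₂ / 507 = 0.334 → ξ₂ = 169.3 mol/s.
Outlet amounts (n = n₀ + Σ ν·ξ):
  P: 507 − 2(226.6) = 53.74
  U: 0 + 1(226.6) − 1(169.3) = 57.29
  V: 0 + 1(169.3) = 169.3
Total out = 53.74 + 57.29 + 169.3 = 280.4 mol/s.

280 mol/s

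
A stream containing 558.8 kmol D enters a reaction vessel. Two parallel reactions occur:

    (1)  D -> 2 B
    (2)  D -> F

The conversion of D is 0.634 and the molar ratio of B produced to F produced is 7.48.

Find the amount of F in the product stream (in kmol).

74.7 kmol

Conversion of D: D consumed = 0.634 × 558.8 = 354.3 kmol = 1ξ₁ + 1ξ₂.
Selectivity: 2ξ₁ / (1ξ₂) = 7.48 → ξ₁ = 3.74 ξ₂.
Substitute: (1·3.74 + 1) ξ₂ = 354.3 → ξ₂ = 74.74 kmol, ξ₁ = 279.5 kmol.
Outlet amounts (n = n₀ + Σ ν·ξ):
  D: 558.8 − 1(279.5) − 1(74.74) = 204.5
  B: 0 + 2(279.5) = 559.1
  F: 0 + 1(74.74) = 74.74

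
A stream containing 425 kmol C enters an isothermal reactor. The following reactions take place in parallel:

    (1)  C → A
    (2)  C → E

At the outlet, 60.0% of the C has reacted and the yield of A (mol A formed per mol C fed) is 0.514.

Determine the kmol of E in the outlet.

36.5 kmol

Yield of A: 1ξ₁ / 425 = 0.514 → ξ₁ = 218.5 kmol.
Conversion of C: 1ξ₁ + 1ξ₂ = 0.6 × 425 = 255 → ξ₂ = 36.55 kmol.
Outlet amounts (n = n₀ + Σ ν·ξ):
  C: 425 − 1(218.5) − 1(36.55) = 170
  A: 0 + 1(218.5) = 218.5
  E: 0 + 1(36.55) = 36.55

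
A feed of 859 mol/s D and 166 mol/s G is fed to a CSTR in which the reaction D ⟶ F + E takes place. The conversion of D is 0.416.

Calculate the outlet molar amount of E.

D reacted = 0.416 × 859 = 357.3 mol/s; ν_D = −1, so ξ = 357.3/1 = 357.3 mol/s.
Outlet amounts (n = n₀ + ν ξ):
  D: 859 − 1(357.3) = 501.7
  F: 0 + 1(357.3) = 357.3
  E: 0 + 1(357.3) = 357.3
  G: 166 (inert)

357 mol/s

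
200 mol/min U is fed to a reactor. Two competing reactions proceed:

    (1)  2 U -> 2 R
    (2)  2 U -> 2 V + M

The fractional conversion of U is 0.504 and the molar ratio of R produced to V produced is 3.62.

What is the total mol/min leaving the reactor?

Conversion of U: U consumed = 0.504 × 200 = 100.8 mol/min = 2ξ₁ + 2ξ₂.
Selectivity: 2ξ₁ / (2ξ₂) = 3.62 → ξ₁ = 3.62 ξ₂.
Substitute: (2·3.62 + 2) ξ₂ = 100.8 → ξ₂ = 10.91 mol/min, ξ₁ = 39.49 mol/min.
Outlet amounts (n = n₀ + Σ ν·ξ):
  U: 200 − 2(39.49) − 2(10.91) = 99.2
  R: 0 + 2(39.49) = 78.98
  V: 0 + 2(10.91) = 21.82
  M: 0 + 1(10.91) = 10.91
Total out = 99.2 + 78.98 + 21.82 + 10.91 = 210.9 mol/min.

211 mol/min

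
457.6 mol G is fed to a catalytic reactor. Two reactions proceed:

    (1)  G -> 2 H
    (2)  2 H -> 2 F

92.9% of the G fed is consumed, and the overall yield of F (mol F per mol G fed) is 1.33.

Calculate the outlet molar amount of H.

242 mol

Conversion of G: G consumed = 1ξ₁ = 0.929 × 457.6 → ξ₁ = 425.1 mol.
Yield of F: 2ξ₂ / 457.6 = 1.33 → ξ₂ = 304.3 mol.
Outlet amounts (n = n₀ + Σ ν·ξ):
  G: 457.6 − 1(425.1) = 32.49
  H: 0 + 2(425.1) − 2(304.3) = 241.6
  F: 0 + 2(304.3) = 608.6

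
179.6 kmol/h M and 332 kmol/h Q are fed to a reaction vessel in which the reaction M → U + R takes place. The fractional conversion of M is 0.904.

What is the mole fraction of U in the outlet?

0.241

M reacted = 0.904 × 179.6 = 162.4 kmol/h; ν_M = −1, so ξ = 162.4/1 = 162.4 kmol/h.
Outlet amounts (n = n₀ + ν ξ):
  M: 179.6 − 1(162.4) = 17.24
  U: 0 + 1(162.4) = 162.4
  R: 0 + 1(162.4) = 162.4
  Q: 332 (inert)
Total out = 674 kmol/h; y_U = 162.4 / 674 = 0.2409.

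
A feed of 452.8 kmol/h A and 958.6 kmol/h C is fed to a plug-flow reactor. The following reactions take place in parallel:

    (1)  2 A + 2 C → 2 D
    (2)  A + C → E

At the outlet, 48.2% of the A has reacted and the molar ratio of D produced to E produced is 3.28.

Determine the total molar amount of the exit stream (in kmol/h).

1190 kmol/h

Conversion of A: A consumed = 0.482 × 452.8 = 218.2 kmol/h = 2ξ₁ + 1ξ₂.
Selectivity: 2ξ₁ / (1ξ₂) = 3.28 → ξ₁ = 1.64 ξ₂.
Substitute: (2·1.64 + 1) ξ₂ = 218.2 → ξ₂ = 50.99 kmol/h, ξ₁ = 83.63 kmol/h.
Outlet amounts (n = n₀ + Σ ν·ξ):
  A: 452.8 − 2(83.63) − 1(50.99) = 234.6
  C: 958.6 − 2(83.63) − 1(50.99) = 740.4
  D: 0 + 2(83.63) = 167.3
  E: 0 + 1(50.99) = 50.99
Total out = 234.6 + 740.4 + 167.3 + 50.99 = 1193 kmol/h.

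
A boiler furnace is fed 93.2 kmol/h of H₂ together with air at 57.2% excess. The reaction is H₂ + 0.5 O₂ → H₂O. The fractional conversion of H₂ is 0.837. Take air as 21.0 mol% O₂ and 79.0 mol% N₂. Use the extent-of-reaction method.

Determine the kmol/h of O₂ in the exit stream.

Stoichiometric O₂ = 0.5 × 93.2 = 46.6 kmol/h; O₂ fed = 46.6 × 1.572 = 73.26 kmol/h.
N₂ fed = 73.26 × 79/21 = 275.6 kmol/h.
Fuel reacted = 0.837 × 93.2 → ξ = 78.01 kmol/h.
Outlet (n = n₀ + ν ξ):
  H₂: 93.2 − 1(78.01) = 15.19
  O₂: 73.26 − 0.5(78.01) = 34.25
  N₂: 275.6 (inert)
  H₂O: 0 + 1(78.01) = 78.01

34.3 kmol/h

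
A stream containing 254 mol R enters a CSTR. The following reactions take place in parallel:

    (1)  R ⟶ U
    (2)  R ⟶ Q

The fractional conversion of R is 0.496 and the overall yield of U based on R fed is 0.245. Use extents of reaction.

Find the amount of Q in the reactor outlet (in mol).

63.8 mol

Yield of U: 1ξ₁ / 254 = 0.245 → ξ₁ = 62.23 mol.
Conversion of R: 1ξ₁ + 1ξ₂ = 0.496 × 254 = 126 → ξ₂ = 63.75 mol.
Outlet amounts (n = n₀ + Σ ν·ξ):
  R: 254 − 1(62.23) − 1(63.75) = 128
  U: 0 + 1(62.23) = 62.23
  Q: 0 + 1(63.75) = 63.75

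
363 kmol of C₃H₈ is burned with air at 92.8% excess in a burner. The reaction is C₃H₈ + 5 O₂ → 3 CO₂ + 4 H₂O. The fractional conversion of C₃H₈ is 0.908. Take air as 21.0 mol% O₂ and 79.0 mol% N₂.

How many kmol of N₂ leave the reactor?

Stoichiometric O₂ = 5 × 363 = 1815 kmol; O₂ fed = 1815 × 1.928 = 3499 kmol.
N₂ fed = 3499 × 79/21 = 13160 kmol.
Fuel reacted = 0.908 × 363 → ξ = 329.6 kmol.
Outlet (n = n₀ + ν ξ):
  C₃H₈: 363 − 1(329.6) = 33.4
  O₂: 3499 − 5(329.6) = 1851
  N₂: 13160 (inert)
  CO₂: 0 + 3(329.6) = 988.8
  H₂O: 0 + 4(329.6) = 1318

13200 kmol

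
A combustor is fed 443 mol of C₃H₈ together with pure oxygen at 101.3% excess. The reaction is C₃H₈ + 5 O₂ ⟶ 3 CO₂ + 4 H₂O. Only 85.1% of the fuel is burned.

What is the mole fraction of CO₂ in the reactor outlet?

0.214

Stoichiometric O₂ = 5 × 443 = 2215 mol; O₂ fed = 2215 × 2.013 = 4459 mol.
Fuel reacted = 0.851 × 443 → ξ = 377 mol.
Outlet (n = n₀ + ν ξ):
  C₃H₈: 443 − 1(377) = 66.01
  O₂: 4459 − 5(377) = 2574
  CO₂: 0 + 3(377) = 1131
  H₂O: 0 + 4(377) = 1508
Total out = 5279 mol; y_CO₂ = 1131 / 5279 = 0.2142.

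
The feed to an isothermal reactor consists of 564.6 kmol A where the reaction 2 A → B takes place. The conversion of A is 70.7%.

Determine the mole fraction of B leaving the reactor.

A reacted = 0.707 × 564.6 = 399.2 kmol; ν_A = −2, so ξ = 399.2/2 = 199.6 kmol.
Outlet amounts (n = n₀ + ν ξ):
  A: 564.6 − 2(199.6) = 165.4
  B: 0 + 1(199.6) = 199.6
Total out = 365 kmol; y_B = 199.6 / 365 = 0.5468.

0.547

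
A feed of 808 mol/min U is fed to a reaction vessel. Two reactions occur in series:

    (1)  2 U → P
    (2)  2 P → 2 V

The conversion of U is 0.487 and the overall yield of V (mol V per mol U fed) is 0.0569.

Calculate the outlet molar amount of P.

Conversion of U: U consumed = 2ξ₁ = 0.487 × 808 → ξ₁ = 196.7 mol/min.
Yield of V: 2ξ₂ / 808 = 0.0569 → ξ₂ = 22.99 mol/min.
Outlet amounts (n = n₀ + Σ ν·ξ):
  U: 808 − 2(196.7) = 414.5
  P: 0 + 1(196.7) − 2(22.99) = 150.8
  V: 0 + 2(22.99) = 45.98

151 mol/min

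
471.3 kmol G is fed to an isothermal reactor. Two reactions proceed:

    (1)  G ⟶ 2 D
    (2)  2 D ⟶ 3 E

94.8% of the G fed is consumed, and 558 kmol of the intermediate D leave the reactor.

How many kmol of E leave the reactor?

Conversion of G: G consumed = 1ξ₁ = 0.948 × 471.3 → ξ₁ = 446.8 kmol.
D balance: n_D = 0 + 2ξ₁ − 2ξ₂ = 558 → ξ₂ = (2·446.8 − 558)/2 = 167.8 kmol.
Outlet amounts (n = n₀ + Σ ν·ξ):
  G: 471.3 − 1(446.8) = 24.51
  D: 0 + 2(446.8) − 2(167.8) = 558
  E: 0 + 3(167.8) = 503.4

503 kmol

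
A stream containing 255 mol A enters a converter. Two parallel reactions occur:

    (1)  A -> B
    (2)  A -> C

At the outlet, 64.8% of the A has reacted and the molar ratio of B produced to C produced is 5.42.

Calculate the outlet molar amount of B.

140 mol

Conversion of A: A consumed = 0.648 × 255 = 165.2 mol = 1ξ₁ + 1ξ₂.
Selectivity: 1ξ₁ / (1ξ₂) = 5.42 → ξ₁ = 5.42 ξ₂.
Substitute: (1·5.42 + 1) ξ₂ = 165.2 → ξ₂ = 25.74 mol, ξ₁ = 139.5 mol.
Outlet amounts (n = n₀ + Σ ν·ξ):
  A: 255 − 1(139.5) − 1(25.74) = 89.76
  B: 0 + 1(139.5) = 139.5
  C: 0 + 1(25.74) = 25.74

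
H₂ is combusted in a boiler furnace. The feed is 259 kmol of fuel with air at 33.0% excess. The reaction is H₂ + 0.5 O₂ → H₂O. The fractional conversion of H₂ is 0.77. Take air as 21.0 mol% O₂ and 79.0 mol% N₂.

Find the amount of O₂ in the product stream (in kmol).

72.5 kmol

Stoichiometric O₂ = 0.5 × 259 = 129.5 kmol; O₂ fed = 129.5 × 1.330 = 172.2 kmol.
N₂ fed = 172.2 × 79/21 = 647.9 kmol.
Fuel reacted = 0.77 × 259 → ξ = 199.4 kmol.
Outlet (n = n₀ + ν ξ):
  H₂: 259 − 1(199.4) = 59.57
  O₂: 172.2 − 0.5(199.4) = 72.52
  N₂: 647.9 (inert)
  H₂O: 0 + 1(199.4) = 199.4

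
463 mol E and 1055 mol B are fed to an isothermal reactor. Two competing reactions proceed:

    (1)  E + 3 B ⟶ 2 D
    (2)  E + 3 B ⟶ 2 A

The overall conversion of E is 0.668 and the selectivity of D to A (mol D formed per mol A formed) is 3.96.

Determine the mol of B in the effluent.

127 mol

Conversion of E: E consumed = 0.668 × 463 = 309.3 mol = 1ξ₁ + 1ξ₂.
Selectivity: 2ξ₁ / (2ξ₂) = 3.96 → ξ₁ = 3.96 ξ₂.
Substitute: (1·3.96 + 1) ξ₂ = 309.3 → ξ₂ = 62.36 mol, ξ₁ = 246.9 mol.
Outlet amounts (n = n₀ + Σ ν·ξ):
  E: 463 − 1(246.9) − 1(62.36) = 153.7
  B: 1055 − 3(246.9) − 3(62.36) = 127.1
  D: 0 + 2(246.9) = 493.9
  A: 0 + 2(62.36) = 124.7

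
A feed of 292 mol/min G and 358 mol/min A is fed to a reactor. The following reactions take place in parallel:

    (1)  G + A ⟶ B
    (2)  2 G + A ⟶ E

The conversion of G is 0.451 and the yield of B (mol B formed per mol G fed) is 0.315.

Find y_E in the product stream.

Yield of B: 1ξ₁ / 292 = 0.315 → ξ₁ = 91.98 mol/min.
Conversion of G: 1ξ₁ + 2ξ₂ = 0.451 × 292 = 131.7 → ξ₂ = 19.86 mol/min.
Outlet amounts (n = n₀ + Σ ν·ξ):
  G: 292 − 1(91.98) − 2(19.86) = 160.3
  A: 358 − 1(91.98) − 1(19.86) = 246.2
  B: 0 + 1(91.98) = 91.98
  E: 0 + 1(19.86) = 19.86
Total out = 518.3 mol/min; y_E = 19.86 / 518.3 = 0.03831.

0.0383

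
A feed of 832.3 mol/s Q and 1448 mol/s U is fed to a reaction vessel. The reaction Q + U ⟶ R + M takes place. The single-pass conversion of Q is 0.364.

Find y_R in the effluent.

Q reacted = 0.364 × 832.3 = 303 mol/s; ν_Q = −1, so ξ = 303/1 = 303 mol/s.
Outlet amounts (n = n₀ + ν ξ):
  Q: 832.3 − 1(303) = 529.3
  U: 1448 − 1(303) = 1145
  R: 0 + 1(303) = 303
  M: 0 + 1(303) = 303
Total out = 2280 mol/s; y_R = 303 / 2280 = 0.1329.

0.133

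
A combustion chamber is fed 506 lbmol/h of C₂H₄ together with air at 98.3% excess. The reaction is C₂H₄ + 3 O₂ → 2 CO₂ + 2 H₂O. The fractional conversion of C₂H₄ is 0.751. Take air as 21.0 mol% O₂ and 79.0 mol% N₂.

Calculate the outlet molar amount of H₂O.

Stoichiometric O₂ = 3 × 506 = 1518 lbmol/h; O₂ fed = 1518 × 1.983 = 3010 lbmol/h.
N₂ fed = 3010 × 79/21 = 11320 lbmol/h.
Fuel reacted = 0.751 × 506 → ξ = 380 lbmol/h.
Outlet (n = n₀ + ν ξ):
  C₂H₄: 506 − 1(380) = 126
  O₂: 3010 − 3(380) = 1870
  N₂: 11320 (inert)
  CO₂: 0 + 2(380) = 760
  H₂O: 0 + 2(380) = 760

760 lbmol/h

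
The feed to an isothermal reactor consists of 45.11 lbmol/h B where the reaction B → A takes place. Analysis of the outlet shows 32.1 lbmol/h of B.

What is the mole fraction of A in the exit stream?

0.288

For B: n = n₀ − 1ξ → 32.1 = 45.11 − 1ξ, giving ξ = 13.01 lbmol/h.
Outlet amounts (n = n₀ + ν ξ):
  B: 45.11 − 1(13.01) = 32.1
  A: 0 + 1(13.01) = 13.01
Total out = 45.11 lbmol/h; y_A = 13.01 / 45.11 = 0.2884.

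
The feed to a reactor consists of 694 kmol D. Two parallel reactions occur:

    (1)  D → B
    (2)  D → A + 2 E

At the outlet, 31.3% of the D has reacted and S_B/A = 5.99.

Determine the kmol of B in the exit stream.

186 kmol

Conversion of D: D consumed = 0.313 × 694 = 217.2 kmol = 1ξ₁ + 1ξ₂.
Selectivity: 1ξ₁ / (1ξ₂) = 5.99 → ξ₁ = 5.99 ξ₂.
Substitute: (1·5.99 + 1) ξ₂ = 217.2 → ξ₂ = 31.08 kmol, ξ₁ = 186.1 kmol.
Outlet amounts (n = n₀ + Σ ν·ξ):
  D: 694 − 1(186.1) − 1(31.08) = 476.8
  B: 0 + 1(186.1) = 186.1
  A: 0 + 1(31.08) = 31.08
  E: 0 + 2(31.08) = 62.15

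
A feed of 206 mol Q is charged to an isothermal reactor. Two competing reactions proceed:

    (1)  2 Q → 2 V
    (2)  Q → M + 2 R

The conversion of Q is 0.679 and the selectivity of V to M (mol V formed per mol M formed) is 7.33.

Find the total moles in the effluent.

240 mol

Conversion of Q: Q consumed = 0.679 × 206 = 139.9 mol = 2ξ₁ + 1ξ₂.
Selectivity: 2ξ₁ / (1ξ₂) = 7.33 → ξ₁ = 3.665 ξ₂.
Substitute: (2·3.665 + 1) ξ₂ = 139.9 → ξ₂ = 16.79 mol, ξ₁ = 61.54 mol.
Outlet amounts (n = n₀ + Σ ν·ξ):
  Q: 206 − 2(61.54) − 1(16.79) = 66.13
  V: 0 + 2(61.54) = 123.1
  M: 0 + 1(16.79) = 16.79
  R: 0 + 2(16.79) = 33.58
Total out = 66.13 + 123.1 + 16.79 + 33.58 = 239.6 mol.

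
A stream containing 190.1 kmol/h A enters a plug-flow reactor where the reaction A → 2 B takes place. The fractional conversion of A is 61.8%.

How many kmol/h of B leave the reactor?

235 kmol/h

A reacted = 0.618 × 190.1 = 117.5 kmol/h; ν_A = −1, so ξ = 117.5/1 = 117.5 kmol/h.
Outlet amounts (n = n₀ + ν ξ):
  A: 190.1 − 1(117.5) = 72.62
  B: 0 + 2(117.5) = 235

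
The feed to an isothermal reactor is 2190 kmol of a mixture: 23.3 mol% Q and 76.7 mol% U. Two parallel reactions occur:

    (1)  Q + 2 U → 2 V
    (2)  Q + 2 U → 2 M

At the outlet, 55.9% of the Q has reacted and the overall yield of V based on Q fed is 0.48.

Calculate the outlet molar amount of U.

Yield of V: 2ξ₁ / 510.3 = 0.48 → ξ₁ = 122.5 kmol.
Conversion of Q: 1ξ₁ + 1ξ₂ = 0.559 × 510.3 = 285.2 → ξ₂ = 162.8 kmol.
Outlet amounts (n = n₀ + Σ ν·ξ):
  Q: 510.3 − 1(122.5) − 1(162.8) = 225
  U: 1680 − 2(122.5) − 2(162.8) = 1109
  V: 0 + 2(122.5) = 244.9
  M: 0 + 2(162.8) = 325.6

1110 kmol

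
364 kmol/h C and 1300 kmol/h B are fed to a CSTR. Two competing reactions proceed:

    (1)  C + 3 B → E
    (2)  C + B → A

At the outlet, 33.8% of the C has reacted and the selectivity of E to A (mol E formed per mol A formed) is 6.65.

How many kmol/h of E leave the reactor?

Conversion of C: C consumed = 0.338 × 364 = 123 kmol/h = 1ξ₁ + 1ξ₂.
Selectivity: 1ξ₁ / (1ξ₂) = 6.65 → ξ₁ = 6.65 ξ₂.
Substitute: (1·6.65 + 1) ξ₂ = 123 → ξ₂ = 16.08 kmol/h, ξ₁ = 106.9 kmol/h.
Outlet amounts (n = n₀ + Σ ν·ξ):
  C: 364 − 1(106.9) − 1(16.08) = 241
  B: 1300 − 3(106.9) − 1(16.08) = 963.1
  E: 0 + 1(106.9) = 106.9
  A: 0 + 1(16.08) = 16.08

107 kmol/h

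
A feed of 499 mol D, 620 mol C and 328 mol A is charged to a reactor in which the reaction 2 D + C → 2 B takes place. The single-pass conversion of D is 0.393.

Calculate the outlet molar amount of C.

522 mol

D reacted = 0.393 × 499 = 196.1 mol; ν_D = −2, so ξ = 196.1/2 = 98.05 mol.
Outlet amounts (n = n₀ + ν ξ):
  D: 499 − 2(98.05) = 302.9
  C: 620 − 1(98.05) = 521.9
  B: 0 + 2(98.05) = 196.1
  A: 328 (inert)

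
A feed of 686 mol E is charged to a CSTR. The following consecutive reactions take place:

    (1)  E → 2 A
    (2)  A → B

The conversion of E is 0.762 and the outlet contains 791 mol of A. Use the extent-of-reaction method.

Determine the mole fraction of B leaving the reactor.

0.211

Conversion of E: E consumed = 1ξ₁ = 0.762 × 686 → ξ₁ = 522.7 mol.
A balance: n_A = 0 + 2ξ₁ − 1ξ₂ = 791 → ξ₂ = (2·522.7 − 791)/1 = 254.5 mol.
Outlet amounts (n = n₀ + Σ ν·ξ):
  E: 686 − 1(522.7) = 163.3
  A: 0 + 2(522.7) − 1(254.5) = 791
  B: 0 + 1(254.5) = 254.5
Total out = 1209 mol; y_B = 254.5 / 1209 = 0.2105.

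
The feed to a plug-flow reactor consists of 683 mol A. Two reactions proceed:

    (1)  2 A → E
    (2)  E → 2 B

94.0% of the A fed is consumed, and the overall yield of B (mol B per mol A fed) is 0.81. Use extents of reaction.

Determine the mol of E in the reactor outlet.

44.4 mol

Conversion of A: A consumed = 2ξ₁ = 0.94 × 683 → ξ₁ = 321 mol.
Yield of B: 2ξ₂ / 683 = 0.81 → ξ₂ = 276.6 mol.
Outlet amounts (n = n₀ + Σ ν·ξ):
  A: 683 − 2(321) = 40.98
  E: 0 + 1(321) − 1(276.6) = 44.39
  B: 0 + 2(276.6) = 553.2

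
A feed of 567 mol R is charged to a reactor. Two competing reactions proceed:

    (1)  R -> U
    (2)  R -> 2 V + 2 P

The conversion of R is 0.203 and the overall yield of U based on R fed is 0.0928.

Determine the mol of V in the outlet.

Yield of U: 1ξ₁ / 567 = 0.0928 → ξ₁ = 52.62 mol.
Conversion of R: 1ξ₁ + 1ξ₂ = 0.203 × 567 = 115.1 → ξ₂ = 62.48 mol.
Outlet amounts (n = n₀ + Σ ν·ξ):
  R: 567 − 1(52.62) − 1(62.48) = 451.9
  U: 0 + 1(52.62) = 52.62
  V: 0 + 2(62.48) = 125
  P: 0 + 2(62.48) = 125

125 mol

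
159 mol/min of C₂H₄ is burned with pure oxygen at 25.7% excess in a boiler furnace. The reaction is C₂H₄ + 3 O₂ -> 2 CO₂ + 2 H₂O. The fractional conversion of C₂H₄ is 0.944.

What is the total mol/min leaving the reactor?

759 mol/min

Stoichiometric O₂ = 3 × 159 = 477 mol/min; O₂ fed = 477 × 1.257 = 599.6 mol/min.
Fuel reacted = 0.944 × 159 → ξ = 150.1 mol/min.
Outlet (n = n₀ + ν ξ):
  C₂H₄: 159 − 1(150.1) = 8.904
  O₂: 599.6 − 3(150.1) = 149.3
  CO₂: 0 + 2(150.1) = 300.2
  H₂O: 0 + 2(150.1) = 300.2
Total out = 8.904 + 149.3 + 300.2 + 300.2 = 758.6 mol/min.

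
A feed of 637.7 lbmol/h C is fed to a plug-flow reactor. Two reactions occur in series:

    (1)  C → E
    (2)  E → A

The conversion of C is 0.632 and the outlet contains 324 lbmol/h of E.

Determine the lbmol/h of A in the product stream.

Conversion of C: C consumed = 1ξ₁ = 0.632 × 637.7 → ξ₁ = 403 lbmol/h.
E balance: n_E = 0 + 1ξ₁ − 1ξ₂ = 324 → ξ₂ = (1·403 − 324)/1 = 79.03 lbmol/h.
Outlet amounts (n = n₀ + Σ ν·ξ):
  C: 637.7 − 1(403) = 234.7
  E: 0 + 1(403) − 1(79.03) = 324
  A: 0 + 1(79.03) = 79.03

79 lbmol/h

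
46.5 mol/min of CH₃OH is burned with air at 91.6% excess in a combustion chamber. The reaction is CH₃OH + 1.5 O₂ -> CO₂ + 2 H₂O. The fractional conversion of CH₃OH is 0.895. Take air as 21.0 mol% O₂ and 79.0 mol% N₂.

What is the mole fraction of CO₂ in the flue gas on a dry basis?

0.0671

Stoichiometric O₂ = 1.5 × 46.5 = 69.75 mol/min; O₂ fed = 69.75 × 1.916 = 133.6 mol/min.
N₂ fed = 133.6 × 79/21 = 502.7 mol/min.
Fuel reacted = 0.895 × 46.5 → ξ = 41.62 mol/min.
Outlet (n = n₀ + ν ξ):
  CH₃OH: 46.5 − 1(41.62) = 4.883
  O₂: 133.6 − 1.5(41.62) = 71.21
  N₂: 502.7 (inert)
  CO₂: 0 + 1(41.62) = 41.62
  H₂O: 0 + 2(41.62) = 83.23
Dry total = 620.5 mol/min; y_CO₂ (dry) = 41.62 / 620.5 = 0.06708.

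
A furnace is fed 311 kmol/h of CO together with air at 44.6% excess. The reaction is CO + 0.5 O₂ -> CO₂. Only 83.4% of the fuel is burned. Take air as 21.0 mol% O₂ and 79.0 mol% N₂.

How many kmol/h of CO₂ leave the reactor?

Stoichiometric O₂ = 0.5 × 311 = 155.5 kmol/h; O₂ fed = 155.5 × 1.446 = 224.9 kmol/h.
N₂ fed = 224.9 × 79/21 = 845.9 kmol/h.
Fuel reacted = 0.834 × 311 → ξ = 259.4 kmol/h.
Outlet (n = n₀ + ν ξ):
  CO: 311 − 1(259.4) = 51.63
  O₂: 224.9 − 0.5(259.4) = 95.17
  N₂: 845.9 (inert)
  CO₂: 0 + 1(259.4) = 259.4

259 kmol/h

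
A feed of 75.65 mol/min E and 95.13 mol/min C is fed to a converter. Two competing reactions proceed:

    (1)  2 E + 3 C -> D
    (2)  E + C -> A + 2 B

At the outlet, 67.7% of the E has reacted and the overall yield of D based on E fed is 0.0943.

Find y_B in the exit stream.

Yield of D: 1ξ₁ / 75.65 = 0.0943 → ξ₁ = 7.134 mol/min.
Conversion of E: 2ξ₁ + 1ξ₂ = 0.677 × 75.65 = 51.22 → ξ₂ = 36.95 mol/min.
Outlet amounts (n = n₀ + Σ ν·ξ):
  E: 75.65 − 2(7.134) − 1(36.95) = 24.43
  C: 95.13 − 3(7.134) − 1(36.95) = 36.78
  D: 0 + 1(7.134) = 7.134
  A: 0 + 1(36.95) = 36.95
  B: 0 + 2(36.95) = 73.89
Total out = 179.2 mol/min; y_B = 73.89 / 179.2 = 0.4124.

0.412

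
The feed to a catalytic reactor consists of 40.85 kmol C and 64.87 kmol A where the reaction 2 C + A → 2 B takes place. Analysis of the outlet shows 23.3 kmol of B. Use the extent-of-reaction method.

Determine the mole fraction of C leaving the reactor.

For B: n = n₀ + 2ξ → 23.3 = 0 + 2ξ, giving ξ = 11.65 kmol.
Outlet amounts (n = n₀ + ν ξ):
  C: 40.85 − 2(11.65) = 17.55
  A: 64.87 − 1(11.65) = 53.22
  B: 0 + 2(11.65) = 23.3
Total out = 94.07 kmol; y_C = 17.55 / 94.07 = 0.1866.

0.187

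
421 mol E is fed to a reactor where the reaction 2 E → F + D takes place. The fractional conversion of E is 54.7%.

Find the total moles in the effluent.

421 mol

E reacted = 0.547 × 421 = 230.3 mol; ν_E = −2, so ξ = 230.3/2 = 115.1 mol.
Outlet amounts (n = n₀ + ν ξ):
  E: 421 − 2(115.1) = 190.7
  F: 0 + 1(115.1) = 115.1
  D: 0 + 1(115.1) = 115.1
Total out = 190.7 + 115.1 + 115.1 = 421 mol.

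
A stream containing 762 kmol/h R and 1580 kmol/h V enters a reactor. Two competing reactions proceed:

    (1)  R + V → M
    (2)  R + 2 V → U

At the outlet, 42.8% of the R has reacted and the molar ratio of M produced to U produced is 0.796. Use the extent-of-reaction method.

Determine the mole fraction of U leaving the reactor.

Conversion of R: R consumed = 0.428 × 762 = 326.1 kmol/h = 1ξ₁ + 1ξ₂.
Selectivity: 1ξ₁ / (1ξ₂) = 0.796 → ξ₁ = 0.796 ξ₂.
Substitute: (1·0.796 + 1) ξ₂ = 326.1 → ξ₂ = 181.6 kmol/h, ξ₁ = 144.5 kmol/h.
Outlet amounts (n = n₀ + Σ ν·ξ):
  R: 762 − 1(144.5) − 1(181.6) = 435.9
  V: 1580 − 1(144.5) − 2(181.6) = 1072
  M: 0 + 1(144.5) = 144.5
  U: 0 + 1(181.6) = 181.6
Total out = 1834 kmol/h; y_U = 181.6 / 1834 = 0.099.

0.099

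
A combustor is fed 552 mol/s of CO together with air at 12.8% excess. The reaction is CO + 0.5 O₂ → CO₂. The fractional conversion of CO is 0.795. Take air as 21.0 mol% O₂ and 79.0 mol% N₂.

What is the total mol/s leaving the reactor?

Stoichiometric O₂ = 0.5 × 552 = 276 mol/s; O₂ fed = 276 × 1.128 = 311.3 mol/s.
N₂ fed = 311.3 × 79/21 = 1171 mol/s.
Fuel reacted = 0.795 × 552 → ξ = 438.8 mol/s.
Outlet (n = n₀ + ν ξ):
  CO: 552 − 1(438.8) = 113.2
  O₂: 311.3 − 0.5(438.8) = 91.91
  N₂: 1171 (inert)
  CO₂: 0 + 1(438.8) = 438.8
Total out = 113.2 + 91.91 + 1171 + 438.8 = 1815 mol/s.

1820 mol/s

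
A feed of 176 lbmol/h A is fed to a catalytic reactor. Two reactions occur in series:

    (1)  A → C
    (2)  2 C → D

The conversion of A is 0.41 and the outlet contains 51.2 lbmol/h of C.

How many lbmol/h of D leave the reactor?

10.5 lbmol/h

Conversion of A: A consumed = 1ξ₁ = 0.41 × 176 → ξ₁ = 72.16 lbmol/h.
C balance: n_C = 0 + 1ξ₁ − 2ξ₂ = 51.2 → ξ₂ = (1·72.16 − 51.2)/2 = 10.48 lbmol/h.
Outlet amounts (n = n₀ + Σ ν·ξ):
  A: 176 − 1(72.16) = 103.8
  C: 0 + 1(72.16) − 2(10.48) = 51.2
  D: 0 + 1(10.48) = 10.48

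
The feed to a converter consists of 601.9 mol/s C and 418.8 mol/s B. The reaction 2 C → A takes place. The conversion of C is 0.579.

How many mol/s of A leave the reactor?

C reacted = 0.579 × 601.9 = 348.5 mol/s; ν_C = −2, so ξ = 348.5/2 = 174.3 mol/s.
Outlet amounts (n = n₀ + ν ξ):
  C: 601.9 − 2(174.3) = 253.4
  A: 0 + 1(174.3) = 174.3
  B: 418.8 (inert)

174 mol/s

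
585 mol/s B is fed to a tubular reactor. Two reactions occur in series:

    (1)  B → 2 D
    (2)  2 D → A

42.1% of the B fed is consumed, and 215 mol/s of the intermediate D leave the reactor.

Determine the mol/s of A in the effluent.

Conversion of B: B consumed = 1ξ₁ = 0.421 × 585 → ξ₁ = 246.3 mol/s.
D balance: n_D = 0 + 2ξ₁ − 2ξ₂ = 215 → ξ₂ = (2·246.3 − 215)/2 = 138.8 mol/s.
Outlet amounts (n = n₀ + Σ ν·ξ):
  B: 585 − 1(246.3) = 338.7
  D: 0 + 2(246.3) − 2(138.8) = 215
  A: 0 + 1(138.8) = 138.8

139 mol/s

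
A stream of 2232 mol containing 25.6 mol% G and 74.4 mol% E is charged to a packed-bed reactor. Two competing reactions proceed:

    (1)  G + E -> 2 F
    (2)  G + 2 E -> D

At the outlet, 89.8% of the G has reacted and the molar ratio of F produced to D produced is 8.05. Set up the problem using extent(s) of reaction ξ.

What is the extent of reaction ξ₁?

ξ₁ = 411 mol

Conversion of G: G consumed = 0.898 × 571.4 = 513.1 mol = 1ξ₁ + 1ξ₂.
Selectivity: 2ξ₁ / (1ξ₂) = 8.05 → ξ₁ = 4.025 ξ₂.
Substitute: (1·4.025 + 1) ξ₂ = 513.1 → ξ₂ = 102.1 mol, ξ₁ = 411 mol.
Outlet amounts (n = n₀ + Σ ν·ξ):
  G: 571.4 − 1(411) − 1(102.1) = 58.28
  E: 1661 − 1(411) − 2(102.1) = 1045
  F: 0 + 2(411) = 822
  D: 0 + 1(102.1) = 102.1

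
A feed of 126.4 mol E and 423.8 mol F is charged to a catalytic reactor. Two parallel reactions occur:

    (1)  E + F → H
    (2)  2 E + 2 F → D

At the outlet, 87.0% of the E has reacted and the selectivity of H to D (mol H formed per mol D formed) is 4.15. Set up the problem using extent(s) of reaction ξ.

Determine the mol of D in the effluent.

17.9 mol

Conversion of E: E consumed = 0.87 × 126.4 = 110 mol = 1ξ₁ + 2ξ₂.
Selectivity: 1ξ₁ / (1ξ₂) = 4.15 → ξ₁ = 4.15 ξ₂.
Substitute: (1·4.15 + 2) ξ₂ = 110 → ξ₂ = 17.88 mol, ξ₁ = 74.21 mol.
Outlet amounts (n = n₀ + Σ ν·ξ):
  E: 126.4 − 1(74.21) − 2(17.88) = 16.43
  F: 423.8 − 1(74.21) − 2(17.88) = 313.8
  H: 0 + 1(74.21) = 74.21
  D: 0 + 1(17.88) = 17.88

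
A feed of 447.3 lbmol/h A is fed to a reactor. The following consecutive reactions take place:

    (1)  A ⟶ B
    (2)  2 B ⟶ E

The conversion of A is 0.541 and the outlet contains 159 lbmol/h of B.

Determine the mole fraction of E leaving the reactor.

Conversion of A: A consumed = 1ξ₁ = 0.541 × 447.3 → ξ₁ = 242 lbmol/h.
B balance: n_B = 0 + 1ξ₁ − 2ξ₂ = 159 → ξ₂ = (1·242 − 159)/2 = 41.49 lbmol/h.
Outlet amounts (n = n₀ + Σ ν·ξ):
  A: 447.3 − 1(242) = 205.3
  B: 0 + 1(242) − 2(41.49) = 159
  E: 0 + 1(41.49) = 41.49
Total out = 405.8 lbmol/h; y_E = 41.49 / 405.8 = 0.1023.

0.102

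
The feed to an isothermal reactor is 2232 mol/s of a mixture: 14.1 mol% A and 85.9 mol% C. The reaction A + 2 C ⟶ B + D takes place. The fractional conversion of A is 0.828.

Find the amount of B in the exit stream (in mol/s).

261 mol/s

A reacted = 0.828 × 314.7 = 260.6 mol/s; ν_A = −1, so ξ = 260.6/1 = 260.6 mol/s.
Outlet amounts (n = n₀ + ν ξ):
  A: 314.7 − 1(260.6) = 54.13
  C: 1917 − 2(260.6) = 1396
  B: 0 + 1(260.6) = 260.6
  D: 0 + 1(260.6) = 260.6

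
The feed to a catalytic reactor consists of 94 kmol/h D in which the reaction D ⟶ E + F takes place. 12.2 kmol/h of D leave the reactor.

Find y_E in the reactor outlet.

For D: n = n₀ − 1ξ → 12.2 = 94 − 1ξ, giving ξ = 81.8 kmol/h.
Outlet amounts (n = n₀ + ν ξ):
  D: 94 − 1(81.8) = 12.2
  E: 0 + 1(81.8) = 81.8
  F: 0 + 1(81.8) = 81.8
Total out = 175.8 kmol/h; y_E = 81.8 / 175.8 = 0.4653.

0.465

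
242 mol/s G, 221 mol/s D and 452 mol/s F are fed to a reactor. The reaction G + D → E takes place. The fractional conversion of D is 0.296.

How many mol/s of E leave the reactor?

65.4 mol/s

D reacted = 0.296 × 221 = 65.42 mol/s; ν_D = −1, so ξ = 65.42/1 = 65.42 mol/s.
Outlet amounts (n = n₀ + ν ξ):
  G: 242 − 1(65.42) = 176.6
  D: 221 − 1(65.42) = 155.6
  E: 0 + 1(65.42) = 65.42
  F: 452 (inert)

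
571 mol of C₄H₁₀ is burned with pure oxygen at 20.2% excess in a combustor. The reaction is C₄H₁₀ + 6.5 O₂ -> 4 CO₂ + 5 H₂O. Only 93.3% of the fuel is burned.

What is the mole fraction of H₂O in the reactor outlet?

0.457

Stoichiometric O₂ = 6.5 × 571 = 3712 mol; O₂ fed = 3712 × 1.202 = 4461 mol.
Fuel reacted = 0.933 × 571 → ξ = 532.7 mol.
Outlet (n = n₀ + ν ξ):
  C₄H₁₀: 571 − 1(532.7) = 38.26
  O₂: 4461 − 6.5(532.7) = 998.4
  CO₂: 0 + 4(532.7) = 2131
  H₂O: 0 + 5(532.7) = 2664
Total out = 5831 mol; y_H₂O = 2664 / 5831 = 0.4568.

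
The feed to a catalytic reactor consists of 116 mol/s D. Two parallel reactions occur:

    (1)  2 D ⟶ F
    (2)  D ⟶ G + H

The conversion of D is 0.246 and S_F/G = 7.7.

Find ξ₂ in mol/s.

ξ₂ = 1.74 mol/s

Conversion of D: D consumed = 0.246 × 116 = 28.54 mol/s = 2ξ₁ + 1ξ₂.
Selectivity: 1ξ₁ / (1ξ₂) = 7.7 → ξ₁ = 7.7 ξ₂.
Substitute: (2·7.7 + 1) ξ₂ = 28.54 → ξ₂ = 1.74 mol/s, ξ₁ = 13.4 mol/s.
Outlet amounts (n = n₀ + Σ ν·ξ):
  D: 116 − 2(13.4) − 1(1.74) = 87.46
  F: 0 + 1(13.4) = 13.4
  G: 0 + 1(1.74) = 1.74
  H: 0 + 1(1.74) = 1.74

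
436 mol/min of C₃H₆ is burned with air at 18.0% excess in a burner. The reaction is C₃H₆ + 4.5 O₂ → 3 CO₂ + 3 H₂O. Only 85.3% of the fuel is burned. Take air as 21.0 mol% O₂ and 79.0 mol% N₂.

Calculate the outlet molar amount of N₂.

Stoichiometric O₂ = 4.5 × 436 = 1962 mol/min; O₂ fed = 1962 × 1.180 = 2315 mol/min.
N₂ fed = 2315 × 79/21 = 8709 mol/min.
Fuel reacted = 0.853 × 436 → ξ = 371.9 mol/min.
Outlet (n = n₀ + ν ξ):
  C₃H₆: 436 − 1(371.9) = 64.09
  O₂: 2315 − 4.5(371.9) = 641.6
  N₂: 8709 (inert)
  CO₂: 0 + 3(371.9) = 1116
  H₂O: 0 + 3(371.9) = 1116

8710 mol/min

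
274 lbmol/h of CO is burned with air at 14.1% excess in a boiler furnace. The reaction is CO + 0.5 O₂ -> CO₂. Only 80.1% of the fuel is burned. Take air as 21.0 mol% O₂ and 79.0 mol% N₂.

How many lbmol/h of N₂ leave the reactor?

588 lbmol/h

Stoichiometric O₂ = 0.5 × 274 = 137 lbmol/h; O₂ fed = 137 × 1.141 = 156.3 lbmol/h.
N₂ fed = 156.3 × 79/21 = 588 lbmol/h.
Fuel reacted = 0.801 × 274 → ξ = 219.5 lbmol/h.
Outlet (n = n₀ + ν ξ):
  CO: 274 − 1(219.5) = 54.53
  O₂: 156.3 − 0.5(219.5) = 46.58
  N₂: 588 (inert)
  CO₂: 0 + 1(219.5) = 219.5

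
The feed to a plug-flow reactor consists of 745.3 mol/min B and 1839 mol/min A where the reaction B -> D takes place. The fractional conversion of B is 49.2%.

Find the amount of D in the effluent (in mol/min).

367 mol/min

B reacted = 0.492 × 745.3 = 366.7 mol/min; ν_B = −1, so ξ = 366.7/1 = 366.7 mol/min.
Outlet amounts (n = n₀ + ν ξ):
  B: 745.3 − 1(366.7) = 378.6
  D: 0 + 1(366.7) = 366.7
  A: 1839 (inert)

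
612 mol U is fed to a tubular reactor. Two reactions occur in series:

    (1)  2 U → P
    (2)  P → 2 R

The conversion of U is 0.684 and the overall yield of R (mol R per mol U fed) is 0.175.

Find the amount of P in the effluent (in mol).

156 mol

Conversion of U: U consumed = 2ξ₁ = 0.684 × 612 → ξ₁ = 209.3 mol.
Yield of R: 2ξ₂ / 612 = 0.175 → ξ₂ = 53.55 mol.
Outlet amounts (n = n₀ + Σ ν·ξ):
  U: 612 − 2(209.3) = 193.4
  P: 0 + 1(209.3) − 1(53.55) = 155.8
  R: 0 + 2(53.55) = 107.1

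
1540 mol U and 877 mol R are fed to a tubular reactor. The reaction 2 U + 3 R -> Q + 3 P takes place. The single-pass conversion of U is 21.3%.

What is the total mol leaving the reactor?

U reacted = 0.213 × 1540 = 328 mol; ν_U = −2, so ξ = 328/2 = 164 mol.
Outlet amounts (n = n₀ + ν ξ):
  U: 1540 − 2(164) = 1212
  R: 877 − 3(164) = 385
  Q: 0 + 1(164) = 164
  P: 0 + 3(164) = 492
Total out = 1212 + 385 + 164 + 492 = 2253 mol.

2250 mol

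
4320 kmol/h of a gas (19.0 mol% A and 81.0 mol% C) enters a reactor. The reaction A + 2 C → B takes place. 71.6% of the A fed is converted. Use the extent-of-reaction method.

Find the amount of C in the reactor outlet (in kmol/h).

A reacted = 0.716 × 820.8 = 587.7 kmol/h; ν_A = −1, so ξ = 587.7/1 = 587.7 kmol/h.
Outlet amounts (n = n₀ + ν ξ):
  A: 820.8 − 1(587.7) = 233.1
  C: 3499 − 2(587.7) = 2324
  B: 0 + 1(587.7) = 587.7

2320 kmol/h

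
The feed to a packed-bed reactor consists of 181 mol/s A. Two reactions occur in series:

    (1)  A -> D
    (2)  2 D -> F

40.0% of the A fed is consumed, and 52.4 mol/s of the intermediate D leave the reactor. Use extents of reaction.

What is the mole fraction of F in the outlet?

0.0585

Conversion of A: A consumed = 1ξ₁ = 0.4 × 181 → ξ₁ = 72.4 mol/s.
D balance: n_D = 0 + 1ξ₁ − 2ξ₂ = 52.4 → ξ₂ = (1·72.4 − 52.4)/2 = 10 mol/s.
Outlet amounts (n = n₀ + Σ ν·ξ):
  A: 181 − 1(72.4) = 108.6
  D: 0 + 1(72.4) − 2(10) = 52.4
  F: 0 + 1(10) = 10
Total out = 171 mol/s; y_F = 10 / 171 = 0.05848.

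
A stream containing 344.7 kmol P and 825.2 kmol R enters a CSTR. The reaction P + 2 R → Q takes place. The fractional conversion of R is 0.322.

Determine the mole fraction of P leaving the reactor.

0.234

R reacted = 0.322 × 825.2 = 265.7 kmol; ν_R = −2, so ξ = 265.7/2 = 132.9 kmol.
Outlet amounts (n = n₀ + ν ξ):
  P: 344.7 − 1(132.9) = 211.8
  R: 825.2 − 2(132.9) = 559.5
  Q: 0 + 1(132.9) = 132.9
Total out = 904.2 kmol; y_P = 211.8 / 904.2 = 0.2343.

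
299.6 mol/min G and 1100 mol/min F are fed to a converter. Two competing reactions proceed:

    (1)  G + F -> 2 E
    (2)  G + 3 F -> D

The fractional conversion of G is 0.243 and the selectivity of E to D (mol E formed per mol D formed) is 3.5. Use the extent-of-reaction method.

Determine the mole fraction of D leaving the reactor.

Conversion of G: G consumed = 0.243 × 299.6 = 72.8 mol/min = 1ξ₁ + 1ξ₂.
Selectivity: 2ξ₁ / (1ξ₂) = 3.5 → ξ₁ = 1.75 ξ₂.
Substitute: (1·1.75 + 1) ξ₂ = 72.8 → ξ₂ = 26.47 mol/min, ξ₁ = 46.33 mol/min.
Outlet amounts (n = n₀ + Σ ν·ξ):
  G: 299.6 − 1(46.33) − 1(26.47) = 226.8
  F: 1100 − 1(46.33) − 3(26.47) = 974.2
  E: 0 + 2(46.33) = 92.66
  D: 0 + 1(26.47) = 26.47
Total out = 1320 mol/min; y_D = 26.47 / 1320 = 0.02005.

0.0201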